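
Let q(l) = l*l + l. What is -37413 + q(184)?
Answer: -3373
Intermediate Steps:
q(l) = l + l² (q(l) = l² + l = l + l²)
-37413 + q(184) = -37413 + 184*(1 + 184) = -37413 + 184*185 = -37413 + 34040 = -3373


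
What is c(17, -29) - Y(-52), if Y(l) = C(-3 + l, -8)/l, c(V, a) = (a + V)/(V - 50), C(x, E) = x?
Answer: -397/572 ≈ -0.69406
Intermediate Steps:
c(V, a) = (V + a)/(-50 + V)
Y(l) = (-3 + l)/l
c(17, -29) - Y(-52) = (17 - 29)/(-50 + 17) - (-3 - 52)/(-52) = -12/(-33) - (-1)*(-55)/52 = -1/33*(-12) - 1*55/52 = 4/11 - 55/52 = -397/572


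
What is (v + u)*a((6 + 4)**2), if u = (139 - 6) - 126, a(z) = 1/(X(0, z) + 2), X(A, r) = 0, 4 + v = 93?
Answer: 48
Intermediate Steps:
v = 89 (v = -4 + 93 = 89)
a(z) = 1/2 (a(z) = 1/(0 + 2) = 1/2)
u = 7 (u = 133 - 126 = 7)
(v + u)*a((6 + 4)**2) = (89 + 7)*(1/2) = 96*(1/2) = 48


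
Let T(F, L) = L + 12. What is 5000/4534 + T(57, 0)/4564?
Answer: 2859301/2586647 ≈ 1.1054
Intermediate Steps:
T(F, L) = 12 + L
5000/4534 + T(57, 0)/4564 = 5000/4534 + (12 + 0)/4564 = 5000*(1/4534) + 12*(1/4564) = 2500/2267 + 3/1141 = 2859301/2586647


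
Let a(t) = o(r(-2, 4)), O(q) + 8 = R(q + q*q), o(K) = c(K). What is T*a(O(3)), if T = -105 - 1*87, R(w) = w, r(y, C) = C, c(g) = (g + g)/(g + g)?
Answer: -192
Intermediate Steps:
c(g) = 1 (c(g) = (2*g)/((2*g)) = (2*g)*(1/(2*g)) = 1)
o(K) = 1
O(q) = -8 + q + q² (O(q) = -8 + (q + q*q) = -8 + (q + q²) = -8 + q + q²)
a(t) = 1
T = -192 (T = -105 - 87 = -192)
T*a(O(3)) = -192*1 = -192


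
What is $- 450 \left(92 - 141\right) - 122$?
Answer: $21928$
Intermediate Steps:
$- 450 \left(92 - 141\right) - 122 = \left(-450\right) \left(-49\right) - 122 = 22050 - 122 = 21928$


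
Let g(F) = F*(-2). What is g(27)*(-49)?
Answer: 2646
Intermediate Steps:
g(F) = -2*F
g(27)*(-49) = -2*27*(-49) = -54*(-49) = 2646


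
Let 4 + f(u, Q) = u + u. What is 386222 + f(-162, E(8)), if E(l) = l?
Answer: 385894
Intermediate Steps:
f(u, Q) = -4 + 2*u (f(u, Q) = -4 + (u + u) = -4 + 2*u)
386222 + f(-162, E(8)) = 386222 + (-4 + 2*(-162)) = 386222 + (-4 - 324) = 386222 - 328 = 385894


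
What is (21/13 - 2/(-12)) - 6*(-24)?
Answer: 11371/78 ≈ 145.78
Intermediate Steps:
(21/13 - 2/(-12)) - 6*(-24) = (21*(1/13) - 2*(-1/12)) + 144 = (21/13 + 1/6) + 144 = 139/78 + 144 = 11371/78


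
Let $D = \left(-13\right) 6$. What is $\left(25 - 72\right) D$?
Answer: $3666$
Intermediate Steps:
$D = -78$
$\left(25 - 72\right) D = \left(25 - 72\right) \left(-78\right) = \left(-47\right) \left(-78\right) = 3666$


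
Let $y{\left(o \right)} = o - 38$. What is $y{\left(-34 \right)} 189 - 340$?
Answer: $-13948$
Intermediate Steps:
$y{\left(o \right)} = -38 + o$
$y{\left(-34 \right)} 189 - 340 = \left(-38 - 34\right) 189 - 340 = \left(-72\right) 189 - 340 = -13608 - 340 = -13948$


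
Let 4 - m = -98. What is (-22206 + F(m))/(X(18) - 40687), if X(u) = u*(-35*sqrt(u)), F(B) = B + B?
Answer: 895195374/1648287769 - 41583780*sqrt(2)/1648287769 ≈ 0.50743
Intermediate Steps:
m = 102 (m = 4 - 1*(-98) = 4 + 98 = 102)
F(B) = 2*B
X(u) = -35*u**(3/2)
(-22206 + F(m))/(X(18) - 40687) = (-22206 + 2*102)/(-1890*sqrt(2) - 40687) = (-22206 + 204)/(-1890*sqrt(2) - 40687) = -22002/(-1890*sqrt(2) - 40687) = -22002/(-40687 - 1890*sqrt(2))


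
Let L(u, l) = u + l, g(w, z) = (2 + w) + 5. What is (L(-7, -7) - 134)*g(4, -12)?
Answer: -1628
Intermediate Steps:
g(w, z) = 7 + w
L(u, l) = l + u
(L(-7, -7) - 134)*g(4, -12) = ((-7 - 7) - 134)*(7 + 4) = (-14 - 134)*11 = -148*11 = -1628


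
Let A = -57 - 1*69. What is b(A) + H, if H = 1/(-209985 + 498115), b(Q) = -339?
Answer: -97676069/288130 ≈ -339.00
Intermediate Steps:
A = -126 (A = -57 - 69 = -126)
H = 1/288130 ≈ 3.4707e-6
b(A) + H = -339 + 1/288130 = -97676069/288130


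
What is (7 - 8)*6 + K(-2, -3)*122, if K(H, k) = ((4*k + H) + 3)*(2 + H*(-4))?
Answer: -13426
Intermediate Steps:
K(H, k) = (2 - 4*H)*(3 + H + 4*k) (K(H, k) = ((H + 4*k) + 3)*(2 - 4*H) = (3 + H + 4*k)*(2 - 4*H) = (2 - 4*H)*(3 + H + 4*k))
(7 - 8)*6 + K(-2, -3)*122 = (7 - 8)*6 + (6 - 10*(-2) - 4*(-2)² + 8*(-3) - 16*(-2)*(-3))*122 = -1*6 + (6 + 20 - 4*4 - 24 - 96)*122 = -6 + (6 + 20 - 16 - 24 - 96)*122 = -6 - 110*122 = -6 - 13420 = -13426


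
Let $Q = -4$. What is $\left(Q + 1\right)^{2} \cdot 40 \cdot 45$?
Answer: $16200$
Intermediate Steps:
$\left(Q + 1\right)^{2} \cdot 40 \cdot 45 = \left(-4 + 1\right)^{2} \cdot 40 \cdot 45 = \left(-3\right)^{2} \cdot 40 \cdot 45 = 9 \cdot 40 \cdot 45 = 360 \cdot 45 = 16200$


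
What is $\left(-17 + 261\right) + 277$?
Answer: $521$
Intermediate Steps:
$\left(-17 + 261\right) + 277 = 244 + 277 = 521$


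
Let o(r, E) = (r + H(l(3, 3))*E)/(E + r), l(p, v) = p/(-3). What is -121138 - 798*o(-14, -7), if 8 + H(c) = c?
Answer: -119276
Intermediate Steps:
l(p, v) = -p/3 (l(p, v) = p*(-⅓) = -p/3)
H(c) = -8 + c
o(r, E) = (r - 9*E)/(E + r) (o(r, E) = (r + (-8 - ⅓*3)*E)/(E + r) = (r + (-8 - 1)*E)/(E + r) = (r - 9*E)/(E + r))
-121138 - 798*o(-14, -7) = -121138 - 798*(-14 - 9*(-7))/(-7 - 14) = -121138 - 798*(-14 + 63)/(-21) = -121138 - 798*(-1/21*49) = -121138 - 798*(-7)/3 = -121138 - 1*(-1862) = -121138 + 1862 = -119276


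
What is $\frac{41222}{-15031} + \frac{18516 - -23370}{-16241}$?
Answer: $- \frac{1299074968}{244118471} \approx -5.3215$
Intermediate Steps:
$\frac{41222}{-15031} + \frac{18516 - -23370}{-16241} = 41222 \left(- \frac{1}{15031}\right) + \left(18516 + 23370\right) \left(- \frac{1}{16241}\right) = - \frac{41222}{15031} + 41886 \left(- \frac{1}{16241}\right) = - \frac{41222}{15031} - \frac{41886}{16241} = - \frac{1299074968}{244118471}$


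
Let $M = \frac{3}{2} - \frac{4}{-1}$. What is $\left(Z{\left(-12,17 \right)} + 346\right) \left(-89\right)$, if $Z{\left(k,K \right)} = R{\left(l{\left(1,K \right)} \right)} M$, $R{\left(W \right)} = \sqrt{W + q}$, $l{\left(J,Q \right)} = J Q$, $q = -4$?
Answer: $-30794 - \frac{979 \sqrt{13}}{2} \approx -32559.0$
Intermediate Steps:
$M = \frac{11}{2}$ ($M = 3 \cdot \frac{1}{2} - -4 = \frac{3}{2} + 4 = \frac{11}{2} \approx 5.5$)
$R{\left(W \right)} = \sqrt{-4 + W}$ ($R{\left(W \right)} = \sqrt{W - 4} = \sqrt{-4 + W}$)
$Z{\left(k,K \right)} = \frac{11 \sqrt{-4 + K}}{2}$ ($Z{\left(k,K \right)} = \sqrt{-4 + 1 K} \frac{11}{2} = \sqrt{-4 + K} \frac{11}{2} = \frac{11 \sqrt{-4 + K}}{2}$)
$\left(Z{\left(-12,17 \right)} + 346\right) \left(-89\right) = \left(\frac{11 \sqrt{-4 + 17}}{2} + 346\right) \left(-89\right) = \left(\frac{11 \sqrt{13}}{2} + 346\right) \left(-89\right) = \left(346 + \frac{11 \sqrt{13}}{2}\right) \left(-89\right) = -30794 - \frac{979 \sqrt{13}}{2}$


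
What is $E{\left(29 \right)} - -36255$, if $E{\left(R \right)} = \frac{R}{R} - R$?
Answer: $36227$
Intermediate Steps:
$E{\left(R \right)} = 1 - R$
$E{\left(29 \right)} - -36255 = \left(1 - 29\right) - -36255 = \left(1 - 29\right) + 36255 = -28 + 36255 = 36227$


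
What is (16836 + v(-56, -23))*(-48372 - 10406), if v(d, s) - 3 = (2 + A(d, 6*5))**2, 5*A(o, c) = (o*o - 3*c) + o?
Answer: -22149842742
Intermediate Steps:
A(o, c) = -3*c/5 + o/5 + o**2/5 (A(o, c) = ((o*o - 3*c) + o)/5 = ((o**2 - 3*c) + o)/5 = (o + o**2 - 3*c)/5 = -3*c/5 + o/5 + o**2/5)
v(d, s) = 3 + (-16 + d/5 + d**2/5)**2 (v(d, s) = 3 + (2 + (-18*5/5 + d/5 + d**2/5))**2 = 3 + (2 + (-3/5*30 + d/5 + d**2/5))**2 = 3 + (2 + (-18 + d/5 + d**2/5))**2 = 3 + (-16 + d/5 + d**2/5)**2)
(16836 + v(-56, -23))*(-48372 - 10406) = (16836 + (3 + (-80 - 56 + (-56)**2)**2/25))*(-48372 - 10406) = (16836 + (3 + (-80 - 56 + 3136)**2/25))*(-58778) = (16836 + (3 + (1/25)*3000**2))*(-58778) = (16836 + (3 + (1/25)*9000000))*(-58778) = (16836 + (3 + 360000))*(-58778) = (16836 + 360003)*(-58778) = 376839*(-58778) = -22149842742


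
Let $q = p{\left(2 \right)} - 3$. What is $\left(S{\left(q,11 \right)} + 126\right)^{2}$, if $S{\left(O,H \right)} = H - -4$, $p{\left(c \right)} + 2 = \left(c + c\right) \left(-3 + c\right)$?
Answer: $19881$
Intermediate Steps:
$p{\left(c \right)} = -2 + 2 c \left(-3 + c\right)$ ($p{\left(c \right)} = -2 + \left(c + c\right) \left(-3 + c\right) = -2 + 2 c \left(-3 + c\right)$)
$q = -9$ ($q = \left(-2 - 12 + 2 \cdot 2^{2}\right) - 3 = \left(-2 - 12 + 2 \cdot 4\right) - 3 = \left(-2 - 12 + 8\right) - 3 = -6 - 3 = -9$)
$S{\left(O,H \right)} = 4 + H$ ($S{\left(O,H \right)} = H + 4 = 4 + H$)
$\left(S{\left(q,11 \right)} + 126\right)^{2} = \left(\left(4 + 11\right) + 126\right)^{2} = \left(15 + 126\right)^{2} = 141^{2} = 19881$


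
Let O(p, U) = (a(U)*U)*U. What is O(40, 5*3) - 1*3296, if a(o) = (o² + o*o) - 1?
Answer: 97729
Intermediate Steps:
a(o) = -1 + 2*o² (a(o) = (o² + o²) - 1 = 2*o² - 1 = -1 + 2*o²)
O(p, U) = U²*(-1 + 2*U²) (O(p, U) = ((-1 + 2*U²)*U)*U = (U*(-1 + 2*U²))*U = U²*(-1 + 2*U²))
O(40, 5*3) - 1*3296 = (-(5*3)² + 2*(5*3)⁴) - 1*3296 = (-1*15² + 2*15⁴) - 3296 = (-1*225 + 2*50625) - 3296 = (-225 + 101250) - 3296 = 101025 - 3296 = 97729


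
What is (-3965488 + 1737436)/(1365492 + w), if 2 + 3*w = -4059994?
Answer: -557013/3040 ≈ -183.23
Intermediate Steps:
w = -1353332 (w = -⅔ + (⅓)*(-4059994) = -⅔ - 4059994/3 = -1353332)
(-3965488 + 1737436)/(1365492 + w) = (-3965488 + 1737436)/(1365492 - 1353332) = -2228052/12160 = -2228052*1/12160 = -557013/3040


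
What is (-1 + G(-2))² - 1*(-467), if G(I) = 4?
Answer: 476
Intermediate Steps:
(-1 + G(-2))² - 1*(-467) = (-1 + 4)² - 1*(-467) = 3² + 467 = 9 + 467 = 476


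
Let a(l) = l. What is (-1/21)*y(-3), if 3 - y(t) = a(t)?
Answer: -2/7 ≈ -0.28571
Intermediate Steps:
y(t) = 3 - t
(-1/21)*y(-3) = (-1/21)*(3 - 1*(-3)) = (-1*1/21)*(3 + 3) = -1/21*6 = -2/7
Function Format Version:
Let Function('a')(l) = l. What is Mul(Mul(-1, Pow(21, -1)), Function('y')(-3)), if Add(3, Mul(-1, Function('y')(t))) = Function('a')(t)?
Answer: Rational(-2, 7) ≈ -0.28571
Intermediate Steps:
Function('y')(t) = Add(3, Mul(-1, t))
Mul(Mul(-1, Pow(21, -1)), Function('y')(-3)) = Mul(Mul(-1, Pow(21, -1)), Add(3, Mul(-1, -3))) = Mul(Mul(-1, Rational(1, 21)), Add(3, 3)) = Mul(Rational(-1, 21), 6) = Rational(-2, 7)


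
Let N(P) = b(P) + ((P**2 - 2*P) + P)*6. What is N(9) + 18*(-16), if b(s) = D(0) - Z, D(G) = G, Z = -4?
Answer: 148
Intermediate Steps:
b(s) = 4 (b(s) = 0 - 1*(-4) = 0 + 4 = 4)
N(P) = 4 - 6*P + 6*P**2 (N(P) = 4 + ((P**2 - 2*P) + P)*6 = 4 + (P**2 - P)*6 = 4 + (-6*P + 6*P**2) = 4 - 6*P + 6*P**2)
N(9) + 18*(-16) = (4 - 6*9 + 6*9**2) + 18*(-16) = (4 - 54 + 6*81) - 288 = (4 - 54 + 486) - 288 = 436 - 288 = 148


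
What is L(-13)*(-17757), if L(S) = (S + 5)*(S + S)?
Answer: -3693456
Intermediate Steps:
L(S) = 2*S*(5 + S) (L(S) = (5 + S)*(2*S) = 2*S*(5 + S))
L(-13)*(-17757) = (2*(-13)*(5 - 13))*(-17757) = (2*(-13)*(-8))*(-17757) = 208*(-17757) = -3693456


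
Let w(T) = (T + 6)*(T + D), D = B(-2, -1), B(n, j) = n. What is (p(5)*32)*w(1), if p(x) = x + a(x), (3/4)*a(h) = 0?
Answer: -1120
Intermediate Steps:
a(h) = 0 (a(h) = (4/3)*0 = 0)
D = -2
p(x) = x (p(x) = x + 0 = x)
w(T) = (-2 + T)*(6 + T) (w(T) = (T + 6)*(T - 2) = (6 + T)*(-2 + T) = (-2 + T)*(6 + T))
(p(5)*32)*w(1) = (5*32)*(-12 + 1² + 4*1) = 160*(-12 + 1 + 4) = 160*(-7) = -1120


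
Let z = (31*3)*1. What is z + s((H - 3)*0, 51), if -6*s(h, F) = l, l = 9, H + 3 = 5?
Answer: 183/2 ≈ 91.500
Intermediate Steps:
H = 2 (H = -3 + 5 = 2)
s(h, F) = -3/2 (s(h, F) = -1/6*9 = -3/2)
z = 93 (z = 93*1 = 93)
z + s((H - 3)*0, 51) = 93 - 3/2 = 183/2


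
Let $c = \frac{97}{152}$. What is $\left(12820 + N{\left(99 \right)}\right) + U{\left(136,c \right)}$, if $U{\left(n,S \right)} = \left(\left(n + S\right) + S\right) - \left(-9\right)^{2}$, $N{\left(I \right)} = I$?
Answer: $\frac{986121}{76} \approx 12975.0$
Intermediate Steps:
$c = \frac{97}{152}$ ($c = 97 \cdot \frac{1}{152} = \frac{97}{152} \approx 0.63816$)
$U{\left(n,S \right)} = -81 + n + 2 S$ ($U{\left(n,S \right)} = \left(\left(S + n\right) + S\right) - 81 = \left(n + 2 S\right) - 81 = -81 + n + 2 S$)
$\left(12820 + N{\left(99 \right)}\right) + U{\left(136,c \right)} = \left(12820 + 99\right) + \left(-81 + 136 + 2 \cdot \frac{97}{152}\right) = 12919 + \left(-81 + 136 + \frac{97}{76}\right) = 12919 + \frac{4277}{76} = \frac{986121}{76}$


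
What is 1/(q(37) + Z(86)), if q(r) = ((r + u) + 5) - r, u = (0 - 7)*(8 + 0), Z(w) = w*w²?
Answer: 1/636005 ≈ 1.5723e-6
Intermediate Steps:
Z(w) = w³
u = -56 (u = -7*8 = -56)
q(r) = -51 (q(r) = ((r - 56) + 5) - r = ((-56 + r) + 5) - r = (-51 + r) - r = -51)
1/(q(37) + Z(86)) = 1/(-51 + 86³) = 1/(-51 + 636056) = 1/636005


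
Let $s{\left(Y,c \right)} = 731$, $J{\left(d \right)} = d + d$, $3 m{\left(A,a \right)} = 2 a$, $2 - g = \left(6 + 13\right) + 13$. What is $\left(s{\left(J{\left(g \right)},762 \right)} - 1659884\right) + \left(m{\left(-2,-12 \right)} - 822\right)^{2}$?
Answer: $-970253$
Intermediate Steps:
$g = -30$ ($g = 2 - \left(\left(6 + 13\right) + 13\right) = 2 - \left(19 + 13\right) = 2 - 32 = -30$)
$m{\left(A,a \right)} = \frac{2 a}{3}$
$J{\left(d \right)} = 2 d$
$\left(s{\left(J{\left(g \right)},762 \right)} - 1659884\right) + \left(m{\left(-2,-12 \right)} - 822\right)^{2} = \left(731 - 1659884\right) + \left(\frac{2}{3} \left(-12\right) - 822\right)^{2} = -1659153 + \left(-8 - 822\right)^{2} = -1659153 + \left(-830\right)^{2} = -1659153 + 688900 = -970253$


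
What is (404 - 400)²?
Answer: 16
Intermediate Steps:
(404 - 400)² = 4² = 16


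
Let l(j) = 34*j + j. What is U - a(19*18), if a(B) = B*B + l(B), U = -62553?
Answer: -191487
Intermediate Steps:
l(j) = 35*j
a(B) = B² + 35*B (a(B) = B*B + 35*B = B² + 35*B)
U - a(19*18) = -62553 - 19*18*(35 + 19*18) = -62553 - 342*(35 + 342) = -62553 - 342*377 = -62553 - 1*128934 = -62553 - 128934 = -191487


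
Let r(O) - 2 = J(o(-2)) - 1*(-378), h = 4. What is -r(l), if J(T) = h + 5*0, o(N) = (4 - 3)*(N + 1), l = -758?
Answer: -384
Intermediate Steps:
o(N) = 1 + N (o(N) = 1*(1 + N) = 1 + N)
J(T) = 4 (J(T) = 4 + 5*0 = 4 + 0 = 4)
r(O) = 384 (r(O) = 2 + (4 - 1*(-378)) = 2 + (4 + 378) = 2 + 382 = 384)
-r(l) = -1*384 = -384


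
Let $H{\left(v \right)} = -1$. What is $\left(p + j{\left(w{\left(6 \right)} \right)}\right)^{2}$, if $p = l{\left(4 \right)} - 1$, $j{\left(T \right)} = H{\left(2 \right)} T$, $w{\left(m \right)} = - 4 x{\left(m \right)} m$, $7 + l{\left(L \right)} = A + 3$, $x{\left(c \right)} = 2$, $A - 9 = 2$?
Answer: $2916$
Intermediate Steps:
$A = 11$ ($A = 9 + 2 = 11$)
$l{\left(L \right)} = 7$ ($l{\left(L \right)} = -7 + \left(11 + 3\right) = -7 + 14 = 7$)
$w{\left(m \right)} = - 8 m$ ($w{\left(m \right)} = \left(-4\right) 2 m = - 8 m$)
$j{\left(T \right)} = - T$
$p = 6$ ($p = 7 - 1 = 6$)
$\left(p + j{\left(w{\left(6 \right)} \right)}\right)^{2} = \left(6 - \left(-8\right) 6\right)^{2} = \left(6 - -48\right)^{2} = \left(6 + 48\right)^{2} = 54^{2} = 2916$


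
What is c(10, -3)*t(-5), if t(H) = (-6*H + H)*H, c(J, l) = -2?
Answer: 250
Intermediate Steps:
t(H) = -5*H² (t(H) = (-5*H)*H = -5*H²)
c(10, -3)*t(-5) = -(-10)*(-5)² = -(-10)*25 = -2*(-125) = 250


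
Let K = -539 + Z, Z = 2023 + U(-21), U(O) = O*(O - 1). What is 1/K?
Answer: 1/1946 ≈ 0.00051387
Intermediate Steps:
U(O) = O*(-1 + O)
Z = 2485 (Z = 2023 - 21*(-1 - 21) = 2023 - 21*(-22) = 2023 + 462 = 2485)
K = 1946 (K = -539 + 2485 = 1946)
1/K = 1/1946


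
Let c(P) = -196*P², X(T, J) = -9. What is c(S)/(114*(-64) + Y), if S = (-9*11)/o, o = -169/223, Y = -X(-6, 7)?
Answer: 4549010004/9910667 ≈ 459.00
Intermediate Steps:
Y = 9 (Y = -1*(-9) = 9)
o = -169/223 (o = -169*1/223 = -169/223 ≈ -0.75785)
S = 22077/169 (S = (-9*11)/(-169/223) = -99*(-223/169) = 22077/169 ≈ 130.63)
c(S)/(114*(-64) + Y) = (-196*(22077/169)²)/(114*(-64) + 9) = (-196*487393929/28561)/(-7296 + 9) = -95529210084/28561/(-7287) = -95529210084/28561*(-1/7287) = 4549010004/9910667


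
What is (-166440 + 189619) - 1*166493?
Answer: -143314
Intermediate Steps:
(-166440 + 189619) - 1*166493 = 23179 - 166493 = -143314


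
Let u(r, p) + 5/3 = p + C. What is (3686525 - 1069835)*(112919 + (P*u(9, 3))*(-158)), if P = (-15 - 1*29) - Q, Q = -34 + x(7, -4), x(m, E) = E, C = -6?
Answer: 283897781550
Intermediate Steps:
u(r, p) = -23/3 + p (u(r, p) = -5/3 + (p - 6) = -5/3 + (-6 + p) = -23/3 + p)
Q = -38 (Q = -34 - 4 = -38)
P = -6 (P = (-15 - 1*29) - 1*(-38) = (-15 - 29) + 38 = -44 + 38 = -6)
(3686525 - 1069835)*(112919 + (P*u(9, 3))*(-158)) = (3686525 - 1069835)*(112919 - 6*(-23/3 + 3)*(-158)) = 2616690*(112919 - 6*(-14/3)*(-158)) = 2616690*(112919 + 28*(-158)) = 2616690*(112919 - 4424) = 2616690*108495 = 283897781550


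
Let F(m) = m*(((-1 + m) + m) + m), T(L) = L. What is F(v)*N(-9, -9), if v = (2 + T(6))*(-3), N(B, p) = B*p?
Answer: 141912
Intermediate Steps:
v = -24 (v = (2 + 6)*(-3) = 8*(-3) = -24)
F(m) = m*(-1 + 3*m) (F(m) = m*((-1 + 2*m) + m) = m*(-1 + 3*m))
F(v)*N(-9, -9) = (-24*(-1 + 3*(-24)))*(-9*(-9)) = -24*(-1 - 72)*81 = -24*(-73)*81 = 1752*81 = 141912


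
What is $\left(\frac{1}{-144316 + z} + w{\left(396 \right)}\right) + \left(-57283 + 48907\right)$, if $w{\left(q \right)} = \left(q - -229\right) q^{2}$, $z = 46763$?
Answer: $\frac{9560352426071}{97553} \approx 9.8002 \cdot 10^{7}$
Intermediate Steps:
$w{\left(q \right)} = q^{2} \left(229 + q\right)$ ($w{\left(q \right)} = \left(q + 229\right) q^{2} = \left(229 + q\right) q^{2} = q^{2} \left(229 + q\right)$)
$\left(\frac{1}{-144316 + z} + w{\left(396 \right)}\right) + \left(-57283 + 48907\right) = \left(\frac{1}{-144316 + 46763} + 396^{2} \left(229 + 396\right)\right) + \left(-57283 + 48907\right) = \left(\frac{1}{-97553} + 156816 \cdot 625\right) - 8376 = \left(- \frac{1}{97553} + 98010000\right) - 8376 = \frac{9561169529999}{97553} - 8376 = \frac{9560352426071}{97553}$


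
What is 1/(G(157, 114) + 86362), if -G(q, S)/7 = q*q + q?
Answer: -1/87280 ≈ -1.1457e-5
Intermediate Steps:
G(q, S) = -7*q - 7*q² (G(q, S) = -7*(q*q + q) = -7*(q² + q) = -7*(q + q²) = -7*q - 7*q²)
1/(G(157, 114) + 86362) = 1/(-7*157*(1 + 157) + 86362) = 1/(-7*157*158 + 86362) = 1/(-173642 + 86362) = 1/(-87280) = -1/87280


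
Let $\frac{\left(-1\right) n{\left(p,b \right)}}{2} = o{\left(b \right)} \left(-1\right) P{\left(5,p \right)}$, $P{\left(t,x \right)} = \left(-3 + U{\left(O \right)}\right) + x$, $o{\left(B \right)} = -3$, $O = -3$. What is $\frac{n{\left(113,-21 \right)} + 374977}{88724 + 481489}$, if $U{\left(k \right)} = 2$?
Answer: $\frac{374305}{570213} \approx 0.65643$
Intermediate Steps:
$P{\left(t,x \right)} = -1 + x$ ($P{\left(t,x \right)} = \left(-3 + 2\right) + x = -1 + x$)
$n{\left(p,b \right)} = 6 - 6 p$ ($n{\left(p,b \right)} = - 2 \left(-3\right) \left(-1\right) \left(-1 + p\right) = - 2 \cdot 3 \left(-1 + p\right) = - 2 \left(-3 + 3 p\right) = 6 - 6 p$)
$\frac{n{\left(113,-21 \right)} + 374977}{88724 + 481489} = \frac{\left(6 - 678\right) + 374977}{88724 + 481489} = \frac{\left(6 - 678\right) + 374977}{570213} = \left(-672 + 374977\right) \frac{1}{570213} = 374305 \cdot \frac{1}{570213} = \frac{374305}{570213}$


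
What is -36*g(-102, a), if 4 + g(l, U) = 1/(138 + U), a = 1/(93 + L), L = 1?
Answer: 1864728/12973 ≈ 143.74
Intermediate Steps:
a = 1/94 (a = 1/(93 + 1) = 1/94 ≈ 0.010638)
g(l, U) = -4 + 1/(138 + U)
-36*g(-102, a) = -36*(-551 - 4*1/94)/(138 + 1/94) = -36*(-551 - 2/47)/12973/94 = -3384*(-25899)/(12973*47) = -36*(-51798/12973) = 1864728/12973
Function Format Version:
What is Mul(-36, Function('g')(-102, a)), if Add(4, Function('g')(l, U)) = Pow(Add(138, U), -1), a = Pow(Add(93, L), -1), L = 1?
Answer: Rational(1864728, 12973) ≈ 143.74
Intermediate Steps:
a = Rational(1, 94) (a = Pow(Add(93, 1), -1) = Pow(94, -1) = Rational(1, 94) ≈ 0.010638)
Function('g')(l, U) = Add(-4, Pow(Add(138, U), -1))
Mul(-36, Function('g')(-102, a)) = Mul(-36, Mul(Pow(Add(138, Rational(1, 94)), -1), Add(-551, Mul(-4, Rational(1, 94))))) = Mul(-36, Mul(Pow(Rational(12973, 94), -1), Add(-551, Rational(-2, 47)))) = Mul(-36, Mul(Rational(94, 12973), Rational(-25899, 47))) = Mul(-36, Rational(-51798, 12973)) = Rational(1864728, 12973)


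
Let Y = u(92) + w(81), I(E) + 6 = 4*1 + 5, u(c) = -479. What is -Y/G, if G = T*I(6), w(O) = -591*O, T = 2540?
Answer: 4835/762 ≈ 6.3451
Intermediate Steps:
I(E) = 3 (I(E) = -6 + (4*1 + 5) = -6 + (4 + 5) = -6 + 9 = 3)
Y = -48350 (Y = -479 - 591*81 = -479 - 47871 = -48350)
G = 7620 (G = 2540*3 = 7620)
-Y/G = -(-48350)/7620 = -1*(-4835/762) = 4835/762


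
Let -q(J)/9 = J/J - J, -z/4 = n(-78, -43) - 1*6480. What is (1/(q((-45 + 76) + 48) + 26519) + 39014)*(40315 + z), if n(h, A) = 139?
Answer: 69751104239505/27221 ≈ 2.5624e+9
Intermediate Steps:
z = 25364 (z = -4*(139 - 1*6480) = -4*(139 - 6480) = -4*(-6341) = 25364)
q(J) = -9 + 9*J (q(J) = -9*(J/J - J) = -9*(1 - J) = -9 + 9*J)
(1/(q((-45 + 76) + 48) + 26519) + 39014)*(40315 + z) = (1/((-9 + 9*((-45 + 76) + 48)) + 26519) + 39014)*(40315 + 25364) = (1/((-9 + 9*(31 + 48)) + 26519) + 39014)*65679 = (1/((-9 + 9*79) + 26519) + 39014)*65679 = (1/((-9 + 711) + 26519) + 39014)*65679 = (1/(702 + 26519) + 39014)*65679 = (1/27221 + 39014)*65679 = (1062000095/27221)*65679 = 69751104239505/27221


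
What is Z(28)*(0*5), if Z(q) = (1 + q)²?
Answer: 0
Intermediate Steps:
Z(28)*(0*5) = (1 + 28)²*(0*5) = 29²*0 = 841*0 = 0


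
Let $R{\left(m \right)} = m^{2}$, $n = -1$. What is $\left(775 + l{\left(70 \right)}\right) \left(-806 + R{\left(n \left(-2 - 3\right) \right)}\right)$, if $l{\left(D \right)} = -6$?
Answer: $-600589$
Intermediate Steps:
$\left(775 + l{\left(70 \right)}\right) \left(-806 + R{\left(n \left(-2 - 3\right) \right)}\right) = \left(775 - 6\right) \left(-806 + \left(- (-2 - 3)\right)^{2}\right) = 769 \left(-806 + \left(\left(-1\right) \left(-5\right)\right)^{2}\right) = 769 \left(-806 + 5^{2}\right) = 769 \left(-806 + 25\right) = 769 \left(-781\right) = -600589$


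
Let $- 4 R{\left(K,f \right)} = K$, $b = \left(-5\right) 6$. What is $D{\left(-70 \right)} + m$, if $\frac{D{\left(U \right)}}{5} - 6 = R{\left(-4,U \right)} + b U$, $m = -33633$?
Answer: $-23098$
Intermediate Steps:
$b = -30$
$R{\left(K,f \right)} = - \frac{K}{4}$
$D{\left(U \right)} = 35 - 150 U$ ($D{\left(U \right)} = 30 + 5 \left(\left(- \frac{1}{4}\right) \left(-4\right) - 30 U\right) = 30 + 5 \left(1 - 30 U\right) = 30 - \left(-5 + 150 U\right) = 35 - 150 U$)
$D{\left(-70 \right)} + m = \left(35 - -10500\right) - 33633 = \left(35 + 10500\right) - 33633 = 10535 - 33633 = -23098$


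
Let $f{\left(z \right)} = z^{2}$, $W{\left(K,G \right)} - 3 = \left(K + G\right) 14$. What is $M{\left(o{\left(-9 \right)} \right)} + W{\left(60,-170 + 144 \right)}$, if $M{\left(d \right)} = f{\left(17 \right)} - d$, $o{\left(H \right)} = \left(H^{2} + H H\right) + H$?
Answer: $615$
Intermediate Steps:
$o{\left(H \right)} = H + 2 H^{2}$ ($o{\left(H \right)} = \left(H^{2} + H^{2}\right) + H = 2 H^{2} + H = H + 2 H^{2}$)
$W{\left(K,G \right)} = 3 + 14 G + 14 K$ ($W{\left(K,G \right)} = 3 + \left(K + G\right) 14 = 3 + \left(G + K\right) 14 = 3 + \left(14 G + 14 K\right) = 3 + 14 G + 14 K$)
$M{\left(d \right)} = 289 - d$ ($M{\left(d \right)} = 17^{2} - d = 289 - d$)
$M{\left(o{\left(-9 \right)} \right)} + W{\left(60,-170 + 144 \right)} = \left(289 - - 9 \left(1 + 2 \left(-9\right)\right)\right) + \left(3 + 14 \left(-170 + 144\right) + 14 \cdot 60\right) = \left(289 - - 9 \left(1 - 18\right)\right) + \left(3 + 14 \left(-26\right) + 840\right) = \left(289 - \left(-9\right) \left(-17\right)\right) + \left(3 - 364 + 840\right) = \left(289 - 153\right) + 479 = 136 + 479 = 615$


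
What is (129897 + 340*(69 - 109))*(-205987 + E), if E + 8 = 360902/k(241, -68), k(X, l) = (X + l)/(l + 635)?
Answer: 19653529990803/173 ≈ 1.1360e+11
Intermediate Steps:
k(X, l) = (X + l)/(635 + l)
E = 204630050/173 (E = -8 + 360902/(((241 - 68)/(635 - 68))) = -8 + 360902/((173/567)) = -8 + 360902/(((1/567)*173)) = -8 + 360902/(173/567) = -8 + 360902*(567/173) = -8 + 204631434/173 = 204630050/173 ≈ 1.1828e+6)
(129897 + 340*(69 - 109))*(-205987 + E) = (129897 + 340*(69 - 109))*(-205987 + 204630050/173) = (129897 + 340*(-40))*(168994299/173) = (129897 - 13600)*(168994299/173) = 116297*(168994299/173) = 19653529990803/173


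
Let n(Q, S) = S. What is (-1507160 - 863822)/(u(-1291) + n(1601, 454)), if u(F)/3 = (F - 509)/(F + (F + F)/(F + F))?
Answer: -50976113/9851 ≈ -5174.7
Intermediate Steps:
u(F) = 3*(-509 + F)/(1 + F) (u(F) = 3*((F - 509)/(F + (F + F)/(F + F))) = 3*((-509 + F)/(F + (2*F)/((2*F)))) = 3*((-509 + F)/(F + (2*F)*(1/(2*F)))) = 3*((-509 + F)/(F + 1)) = 3*((-509 + F)/(1 + F)) = 3*(-509 + F)/(1 + F))
(-1507160 - 863822)/(u(-1291) + n(1601, 454)) = (-1507160 - 863822)/(3*(-509 - 1291)/(1 - 1291) + 454) = -2370982/(3*(-1800)/(-1290) + 454) = -2370982/(3*(-1/1290)*(-1800) + 454) = -2370982/(180/43 + 454) = -2370982/19702/43 = -2370982*43/19702 = -50976113/9851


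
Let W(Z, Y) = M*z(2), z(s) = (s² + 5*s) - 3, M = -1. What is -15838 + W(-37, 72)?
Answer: -15849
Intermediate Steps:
z(s) = -3 + s² + 5*s
W(Z, Y) = -11 (W(Z, Y) = -(-3 + 2² + 5*2) = -(-3 + 4 + 10) = -1*11 = -11)
-15838 + W(-37, 72) = -15838 - 11 = -15849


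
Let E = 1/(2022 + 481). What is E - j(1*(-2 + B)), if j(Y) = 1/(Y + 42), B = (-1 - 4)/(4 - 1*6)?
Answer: -4921/212755 ≈ -0.023130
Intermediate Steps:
B = 5/2 (B = -5/(4 - 6) = -5/(-2) = -5*(-½) = 5/2 ≈ 2.5000)
j(Y) = 1/(42 + Y)
E = 1/2503 ≈ 0.00039952
E - j(1*(-2 + B)) = 1/2503 - 1/(42 + 1*(-2 + 5/2)) = 1/2503 - 1/(42 + 1*(½)) = 1/2503 - 1/(42 + ½) = 1/2503 - 1/85/2 = 1/2503 - 1*2/85 = 1/2503 - 2/85 = -4921/212755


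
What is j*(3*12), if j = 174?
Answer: 6264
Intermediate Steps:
j*(3*12) = 174*(3*12) = 174*36 = 6264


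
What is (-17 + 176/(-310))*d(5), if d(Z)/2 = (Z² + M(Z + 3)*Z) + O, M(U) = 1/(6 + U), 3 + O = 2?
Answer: -4279/5 ≈ -855.80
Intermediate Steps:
O = -1 (O = -3 + 2 = -1)
d(Z) = -2 + 2*Z² + 2*Z/(9 + Z) (d(Z) = 2*((Z² + Z/(6 + (Z + 3))) - 1) = 2*((Z² + Z/(6 + (3 + Z))) - 1) = 2*((Z² + Z/(9 + Z)) - 1) = 2*(-1 + Z² + Z/(9 + Z)) = -2 + 2*Z² + 2*Z/(9 + Z))
(-17 + 176/(-310))*d(5) = (-17 + 176/(-310))*(2*(-9 + 5³ + 9*5²)/(9 + 5)) = (-17 + 176*(-1/310))*(2*(-9 + 125 + 9*25)/14) = (-17 - 88/155)*(2*(1/14)*(-9 + 125 + 225)) = -5446*341/(155*14) = -2723/155*341/7 = -4279/5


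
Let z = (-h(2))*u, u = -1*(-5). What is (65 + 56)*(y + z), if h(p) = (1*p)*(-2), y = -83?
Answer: -7623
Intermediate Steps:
u = 5
h(p) = -2*p (h(p) = p*(-2) = -2*p)
z = 20 (z = -(-2)*2*5 = -1*(-4)*5 = 4*5 = 20)
(65 + 56)*(y + z) = (65 + 56)*(-83 + 20) = 121*(-63) = -7623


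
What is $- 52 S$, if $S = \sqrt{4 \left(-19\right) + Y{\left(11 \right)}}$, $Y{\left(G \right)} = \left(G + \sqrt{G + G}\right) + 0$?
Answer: $- 52 i \sqrt{65 - \sqrt{22}} \approx - 403.83 i$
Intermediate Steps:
$Y{\left(G \right)} = G + \sqrt{2} \sqrt{G}$ ($Y{\left(G \right)} = \left(G + \sqrt{2 G}\right) + 0 = \left(G + \sqrt{2} \sqrt{G}\right) + 0 = G + \sqrt{2} \sqrt{G}$)
$S = \sqrt{-65 + \sqrt{22}}$ ($S = \sqrt{4 \left(-19\right) + \left(11 + \sqrt{2} \sqrt{11}\right)} = \sqrt{-76 + \left(11 + \sqrt{22}\right)} = \sqrt{-65 + \sqrt{22}} \approx 7.7659 i$)
$- 52 S = - 52 \sqrt{-65 + \sqrt{22}}$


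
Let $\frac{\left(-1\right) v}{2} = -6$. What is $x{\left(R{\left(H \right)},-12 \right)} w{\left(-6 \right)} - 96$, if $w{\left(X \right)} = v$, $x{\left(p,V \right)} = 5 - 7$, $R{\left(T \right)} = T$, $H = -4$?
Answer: $-120$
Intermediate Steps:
$v = 12$ ($v = \left(-2\right) \left(-6\right) = 12$)
$x{\left(p,V \right)} = -2$ ($x{\left(p,V \right)} = 5 - 7 = -2$)
$w{\left(X \right)} = 12$
$x{\left(R{\left(H \right)},-12 \right)} w{\left(-6 \right)} - 96 = \left(-2\right) 12 - 96 = -24 - 96 = -120$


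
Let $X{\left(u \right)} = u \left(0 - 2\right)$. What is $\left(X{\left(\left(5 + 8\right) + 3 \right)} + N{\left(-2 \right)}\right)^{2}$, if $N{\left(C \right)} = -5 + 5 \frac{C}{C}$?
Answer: $1024$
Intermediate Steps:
$N{\left(C \right)} = 0$ ($N{\left(C \right)} = -5 + 5 \cdot 1 = -5 + 5 = 0$)
$X{\left(u \right)} = - 2 u$ ($X{\left(u \right)} = u \left(-2\right) = - 2 u$)
$\left(X{\left(\left(5 + 8\right) + 3 \right)} + N{\left(-2 \right)}\right)^{2} = \left(- 2 \left(\left(5 + 8\right) + 3\right) + 0\right)^{2} = \left(- 2 \left(13 + 3\right) + 0\right)^{2} = \left(\left(-2\right) 16 + 0\right)^{2} = \left(-32 + 0\right)^{2} = \left(-32\right)^{2} = 1024$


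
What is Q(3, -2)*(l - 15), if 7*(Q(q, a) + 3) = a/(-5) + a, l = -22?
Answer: 4181/35 ≈ 119.46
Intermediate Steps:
Q(q, a) = -3 + 4*a/35 (Q(q, a) = -3 + (a/(-5) + a)/7 = -3 + (a*(-⅕) + a)/7 = -3 + (-a/5 + a)/7 = -3 + (4*a/5)/7 = -3 + 4*a/35)
Q(3, -2)*(l - 15) = (-3 + (4/35)*(-2))*(-22 - 15) = (-3 - 8/35)*(-37) = -113/35*(-37) = 4181/35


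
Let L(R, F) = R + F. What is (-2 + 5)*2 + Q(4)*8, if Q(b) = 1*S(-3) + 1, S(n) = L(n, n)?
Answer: -34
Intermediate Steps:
L(R, F) = F + R
S(n) = 2*n (S(n) = n + n = 2*n)
Q(b) = -5 (Q(b) = 1*(2*(-3)) + 1 = 1*(-6) + 1 = -6 + 1 = -5)
(-2 + 5)*2 + Q(4)*8 = (-2 + 5)*2 - 5*8 = 3*2 - 40 = 6 - 40 = -34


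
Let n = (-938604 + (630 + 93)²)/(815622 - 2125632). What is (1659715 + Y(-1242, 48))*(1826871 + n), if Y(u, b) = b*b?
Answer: 265171773571631141/87334 ≈ 3.0363e+12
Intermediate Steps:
Y(u, b) = b²
n = 27725/87334 (n = (-938604 + 723²)/(-1310010) = (-938604 + 522729)*(-1/1310010) = -415875*(-1/1310010) = 27725/87334 ≈ 0.31746)
(1659715 + Y(-1242, 48))*(1826871 + n) = (1659715 + 48²)*(1826871 + 27725/87334) = (1659715 + 2304)*(159547979639/87334) = 1662019*(159547979639/87334) = 265171773571631141/87334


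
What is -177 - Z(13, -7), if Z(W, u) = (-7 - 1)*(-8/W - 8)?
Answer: -3197/13 ≈ -245.92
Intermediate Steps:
Z(W, u) = 64 + 64/W (Z(W, u) = -8*(-8 - 8/W) = 64 + 64/W)
-177 - Z(13, -7) = -177 - (64 + 64/13) = -177 - 1*896/13 = -177 - 896/13 = -3197/13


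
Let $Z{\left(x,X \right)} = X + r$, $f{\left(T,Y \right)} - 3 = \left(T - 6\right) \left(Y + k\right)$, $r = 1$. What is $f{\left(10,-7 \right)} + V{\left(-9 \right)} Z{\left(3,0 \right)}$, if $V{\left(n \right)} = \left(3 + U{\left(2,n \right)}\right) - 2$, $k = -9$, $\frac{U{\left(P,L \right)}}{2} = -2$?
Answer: $-64$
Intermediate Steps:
$U{\left(P,L \right)} = -4$ ($U{\left(P,L \right)} = 2 \left(-2\right) = -4$)
$f{\left(T,Y \right)} = 3 + \left(-9 + Y\right) \left(-6 + T\right)$ ($f{\left(T,Y \right)} = 3 + \left(T - 6\right) \left(Y - 9\right) = 3 + \left(-6 + T\right) \left(-9 + Y\right) = 3 + \left(-9 + Y\right) \left(-6 + T\right)$)
$Z{\left(x,X \right)} = 1 + X$ ($Z{\left(x,X \right)} = X + 1 = 1 + X$)
$V{\left(n \right)} = -3$ ($V{\left(n \right)} = \left(3 - 4\right) - 2 = -1 - 2 = -3$)
$f{\left(10,-7 \right)} + V{\left(-9 \right)} Z{\left(3,0 \right)} = \left(57 - 90 - -42 + 10 \left(-7\right)\right) - 3 \left(1 + 0\right) = \left(57 - 90 + 42 - 70\right) - 3 = -61 - 3 = -64$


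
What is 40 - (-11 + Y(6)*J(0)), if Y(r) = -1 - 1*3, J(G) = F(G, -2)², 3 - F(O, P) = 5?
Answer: 67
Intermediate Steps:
F(O, P) = -2 (F(O, P) = 3 - 1*5 = 3 - 5 = -2)
J(G) = 4 (J(G) = (-2)² = 4)
Y(r) = -4 (Y(r) = -1 - 3 = -4)
40 - (-11 + Y(6)*J(0)) = 40 - (-11 - 4*4) = 40 - (-11 - 16) = 40 - 1*(-27) = 40 + 27 = 67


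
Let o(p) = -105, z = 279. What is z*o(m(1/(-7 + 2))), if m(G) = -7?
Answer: -29295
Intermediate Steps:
z*o(m(1/(-7 + 2))) = 279*(-105) = -29295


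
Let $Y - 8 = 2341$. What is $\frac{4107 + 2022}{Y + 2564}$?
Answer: $\frac{6129}{4913} \approx 1.2475$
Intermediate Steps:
$Y = 2349$ ($Y = 8 + 2341 = 2349$)
$\frac{4107 + 2022}{Y + 2564} = \frac{4107 + 2022}{2349 + 2564} = \frac{6129}{4913}$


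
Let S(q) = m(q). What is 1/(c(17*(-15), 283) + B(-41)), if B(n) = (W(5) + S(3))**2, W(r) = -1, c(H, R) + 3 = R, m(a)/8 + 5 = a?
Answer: 1/569 ≈ 0.0017575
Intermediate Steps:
m(a) = -40 + 8*a
c(H, R) = -3 + R
S(q) = -40 + 8*q
B(n) = 289 (B(n) = (-1 + (-40 + 8*3))**2 = (-1 + (-40 + 24))**2 = (-1 - 16)**2 = (-17)**2 = 289)
1/(c(17*(-15), 283) + B(-41)) = 1/((-3 + 283) + 289) = 1/(280 + 289) = 1/569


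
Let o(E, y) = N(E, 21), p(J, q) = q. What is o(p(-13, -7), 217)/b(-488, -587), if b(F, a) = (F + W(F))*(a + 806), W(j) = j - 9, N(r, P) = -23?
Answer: 23/215715 ≈ 0.00010662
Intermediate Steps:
W(j) = -9 + j
o(E, y) = -23
b(F, a) = (-9 + 2*F)*(806 + a) (b(F, a) = (F + (-9 + F))*(a + 806) = (-9 + 2*F)*(806 + a))
o(p(-13, -7), 217)/b(-488, -587) = -23/(-7254 + 1612*(-488) - 488*(-587) - 587*(-9 - 488)) = -23/(-7254 - 786656 + 286456 - 587*(-497)) = -23/(-7254 - 786656 + 286456 + 291739) = -23/(-215715) = -23*(-1/215715) = 23/215715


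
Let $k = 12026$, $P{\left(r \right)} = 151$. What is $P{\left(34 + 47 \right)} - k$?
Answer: $-11875$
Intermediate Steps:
$P{\left(34 + 47 \right)} - k = 151 - 12026 = -11875$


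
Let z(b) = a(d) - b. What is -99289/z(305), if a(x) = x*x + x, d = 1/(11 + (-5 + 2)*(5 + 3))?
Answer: 16779841/51557 ≈ 325.46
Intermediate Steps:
d = -1/13 (d = 1/(11 - 3*8) = 1/(11 - 24) = 1/(-13) = -1/13 ≈ -0.076923)
a(x) = x + x**2 (a(x) = x**2 + x = x + x**2)
z(b) = -12/169 - b (z(b) = -(1 - 1/13)/13 - b = -1/13*12/13 - b = -12/169 - b)
-99289/z(305) = -99289/(-12/169 - 1*305) = -99289/(-12/169 - 305) = -99289/(-51557/169) = -99289*(-169/51557) = 16779841/51557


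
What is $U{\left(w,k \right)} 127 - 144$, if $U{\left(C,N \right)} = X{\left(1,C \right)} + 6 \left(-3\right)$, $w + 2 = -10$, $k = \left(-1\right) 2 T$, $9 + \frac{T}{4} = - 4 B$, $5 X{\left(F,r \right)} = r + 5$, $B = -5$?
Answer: $- \frac{13039}{5} \approx -2607.8$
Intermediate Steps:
$X{\left(F,r \right)} = 1 + \frac{r}{5}$ ($X{\left(F,r \right)} = \frac{r + 5}{5} = \frac{5 + r}{5} = 1 + \frac{r}{5}$)
$T = 44$ ($T = -36 + 4 \left(\left(-4\right) \left(-5\right)\right) = -36 + 4 \cdot 20 = -36 + 80 = 44$)
$k = -88$ ($k = \left(-1\right) 2 \cdot 44 = \left(-2\right) 44 = -88$)
$w = -12$ ($w = -2 - 10 = -12$)
$U{\left(C,N \right)} = -17 + \frac{C}{5}$ ($U{\left(C,N \right)} = \left(1 + \frac{C}{5}\right) + 6 \left(-3\right) = \left(1 + \frac{C}{5}\right) - 18 = -17 + \frac{C}{5}$)
$U{\left(w,k \right)} 127 - 144 = \left(-17 + \frac{1}{5} \left(-12\right)\right) 127 - 144 = \left(-17 - \frac{12}{5}\right) 127 - 144 = \left(- \frac{97}{5}\right) 127 - 144 = - \frac{12319}{5} - 144 = - \frac{13039}{5}$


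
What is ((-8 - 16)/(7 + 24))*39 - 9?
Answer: -1215/31 ≈ -39.194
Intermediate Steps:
((-8 - 16)/(7 + 24))*39 - 9 = -24/31*39 - 9 = -936/31 - 9 = -1215/31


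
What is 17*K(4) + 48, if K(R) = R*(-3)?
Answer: -156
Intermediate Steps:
K(R) = -3*R
17*K(4) + 48 = 17*(-3*4) + 48 = 17*(-12) + 48 = -204 + 48 = -156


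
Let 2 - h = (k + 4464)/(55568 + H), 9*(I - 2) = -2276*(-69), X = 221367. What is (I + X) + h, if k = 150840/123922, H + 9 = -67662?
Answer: 537284952182135/2249741949 ≈ 2.3882e+5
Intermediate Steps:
H = -67671 (H = -9 - 67662 = -67671)
k = 75420/61961 (k = 150840*(1/123922) = 75420/61961 ≈ 1.2172)
I = 52354/3 (I = 2 + (-2276*(-69))/9 = 2 + (⅑)*157044 = 2 + 52348/3 = 52354/3 ≈ 17451.)
h = 1776497290/749913983 (h = 2 - (75420/61961 + 4464)/(55568 - 67671) = 2 - 276669324/(61961*(-12103)) = 2 - 276669324*(-1)/(61961*12103) = 2 - 1*(-276669324/749913983) = 2 + 276669324/749913983 = 1776497290/749913983 ≈ 2.3689)
(I + X) + h = (52354/3 + 221367) + 1776497290/749913983 = 716455/3 + 1776497290/749913983 = 537284952182135/2249741949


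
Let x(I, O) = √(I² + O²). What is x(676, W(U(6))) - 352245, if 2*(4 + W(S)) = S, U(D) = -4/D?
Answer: -352245 + 13*√24337/3 ≈ -3.5157e+5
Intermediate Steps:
W(S) = -4 + S/2
x(676, W(U(6))) - 352245 = √(676² + (-4 + (-4/6)/2)²) - 352245 = √(456976 + (-4 + (-4*⅙)/2)²) - 352245 = √(456976 + (-4 + (½)*(-⅔))²) - 352245 = √(456976 + (-4 - ⅓)²) - 352245 = √(456976 + (-13/3)²) - 352245 = √(456976 + 169/9) - 352245 = √(4112953/9) - 352245 = 13*√24337/3 - 352245 = -352245 + 13*√24337/3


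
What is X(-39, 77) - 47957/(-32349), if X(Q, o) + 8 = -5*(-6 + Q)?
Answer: 7067690/32349 ≈ 218.48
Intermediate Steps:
X(Q, o) = 22 - 5*Q (X(Q, o) = -8 - 5*(-6 + Q) = -8 + (30 - 5*Q) = 22 - 5*Q)
X(-39, 77) - 47957/(-32349) = (22 - 5*(-39)) - 47957/(-32349) = (22 + 195) - 47957*(-1/32349) = 217 + 47957/32349 = 7067690/32349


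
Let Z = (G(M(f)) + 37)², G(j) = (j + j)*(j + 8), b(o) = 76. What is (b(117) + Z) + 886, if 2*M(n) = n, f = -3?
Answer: 5073/4 ≈ 1268.3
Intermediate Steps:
M(n) = n/2
G(j) = 2*j*(8 + j) (G(j) = (2*j)*(8 + j) = 2*j*(8 + j))
Z = 1225/4 (Z = (2*((½)*(-3))*(8 + (½)*(-3)) + 37)² = (2*(-3/2)*(8 - 3/2) + 37)² = (2*(-3/2)*(13/2) + 37)² = (-39/2 + 37)² = (35/2)² = 1225/4 ≈ 306.25)
(b(117) + Z) + 886 = (76 + 1225/4) + 886 = 1529/4 + 886 = 5073/4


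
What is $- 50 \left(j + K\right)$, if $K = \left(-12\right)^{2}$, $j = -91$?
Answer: $-2650$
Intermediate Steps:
$K = 144$
$- 50 \left(j + K\right) = - 50 \left(-91 + 144\right) = \left(-50\right) 53 = -2650$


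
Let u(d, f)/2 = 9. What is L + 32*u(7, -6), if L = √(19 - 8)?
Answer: 576 + √11 ≈ 579.32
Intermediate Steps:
u(d, f) = 18 (u(d, f) = 2*9 = 18)
L = √11 ≈ 3.3166
L + 32*u(7, -6) = √11 + 32*18 = √11 + 576 = 576 + √11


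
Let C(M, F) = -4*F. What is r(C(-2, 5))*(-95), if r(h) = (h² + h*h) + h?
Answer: -74100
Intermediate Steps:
r(h) = h + 2*h² (r(h) = (h² + h²) + h = 2*h² + h = h + 2*h²)
r(C(-2, 5))*(-95) = ((-4*5)*(1 + 2*(-4*5)))*(-95) = -20*(1 + 2*(-20))*(-95) = -20*(1 - 40)*(-95) = -20*(-39)*(-95) = 780*(-95) = -74100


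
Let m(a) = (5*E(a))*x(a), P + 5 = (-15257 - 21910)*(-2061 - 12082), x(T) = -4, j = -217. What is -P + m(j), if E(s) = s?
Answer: -525648536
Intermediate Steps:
P = 525652876 (P = -5 + (-15257 - 21910)*(-2061 - 12082) = -5 - 37167*(-14143) = -5 + 525652881 = 525652876)
m(a) = -20*a (m(a) = (5*a)*(-4) = -20*a)
-P + m(j) = -1*525652876 - 20*(-217) = -525652876 + 4340 = -525648536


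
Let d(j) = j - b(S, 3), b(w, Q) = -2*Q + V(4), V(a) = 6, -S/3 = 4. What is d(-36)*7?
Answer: -252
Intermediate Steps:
S = -12 (S = -3*4 = -12)
b(w, Q) = 6 - 2*Q (b(w, Q) = -2*Q + 6 = 6 - 2*Q)
d(j) = j (d(j) = j - (6 - 2*3) = j - (6 - 6) = j - 1*0 = j + 0 = j)
d(-36)*7 = -36*7 = -252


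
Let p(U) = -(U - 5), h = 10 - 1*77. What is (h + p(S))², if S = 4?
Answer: 4356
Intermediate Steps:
h = -67 (h = 10 - 77 = -67)
p(U) = 5 - U (p(U) = -(-5 + U) = 5 - U)
(h + p(S))² = (-67 + (5 - 1*4))² = (-67 + (5 - 4))² = (-67 + 1)² = (-66)² = 4356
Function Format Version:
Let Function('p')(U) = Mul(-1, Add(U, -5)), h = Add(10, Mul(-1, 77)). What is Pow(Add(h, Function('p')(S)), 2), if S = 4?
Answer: 4356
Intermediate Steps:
h = -67 (h = Add(10, -77) = -67)
Function('p')(U) = Add(5, Mul(-1, U)) (Function('p')(U) = Mul(-1, Add(-5, U)) = Add(5, Mul(-1, U)))
Pow(Add(h, Function('p')(S)), 2) = Pow(Add(-67, Add(5, Mul(-1, 4))), 2) = Pow(Add(-67, Add(5, -4)), 2) = Pow(Add(-67, 1), 2) = Pow(-66, 2) = 4356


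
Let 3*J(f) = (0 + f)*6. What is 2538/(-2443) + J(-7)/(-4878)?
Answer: -6173081/5958477 ≈ -1.0360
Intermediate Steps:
J(f) = 2*f (J(f) = ((0 + f)*6)/3 = (f*6)/3 = (6*f)/3 = 2*f)
2538/(-2443) + J(-7)/(-4878) = 2538/(-2443) + (2*(-7))/(-4878) = 2538*(-1/2443) - 14*(-1/4878) = -2538/2443 + 7/2439 = -6173081/5958477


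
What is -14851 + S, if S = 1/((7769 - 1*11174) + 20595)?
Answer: -255288689/17190 ≈ -14851.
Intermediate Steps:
S = 1/17190 (S = 1/((7769 - 11174) + 20595) = 1/(-3405 + 20595) = 1/17190 ≈ 5.8173e-5)
-14851 + S = -14851 + 1/17190 = -255288689/17190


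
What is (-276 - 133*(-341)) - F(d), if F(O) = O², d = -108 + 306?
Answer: 5873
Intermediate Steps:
d = 198
(-276 - 133*(-341)) - F(d) = (-276 - 133*(-341)) - 1*198² = (-276 + 45353) - 1*39204 = 45077 - 39204 = 5873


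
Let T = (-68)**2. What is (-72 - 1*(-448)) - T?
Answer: -4248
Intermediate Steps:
T = 4624
(-72 - 1*(-448)) - T = (-72 - 1*(-448)) - 1*4624 = (-72 + 448) - 4624 = 376 - 4624 = -4248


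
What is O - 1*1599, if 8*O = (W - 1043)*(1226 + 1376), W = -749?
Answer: -584447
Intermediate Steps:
O = -582848 (O = ((-749 - 1043)*(1226 + 1376))/8 = (-1792*2602)/8 = (⅛)*(-4662784) = -582848)
O - 1*1599 = -582848 - 1*1599 = -582848 - 1599 = -584447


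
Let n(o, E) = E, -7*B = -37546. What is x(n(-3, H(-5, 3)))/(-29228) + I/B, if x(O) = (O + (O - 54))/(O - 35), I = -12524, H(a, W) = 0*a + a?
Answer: -1601512736/685871555 ≈ -2.3350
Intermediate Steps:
H(a, W) = a (H(a, W) = 0 + a = a)
B = 37546/7 (B = -⅐*(-37546) = 37546/7 ≈ 5363.7)
x(O) = (-54 + 2*O)/(-35 + O) (x(O) = (O + (-54 + O))/(-35 + O) = (-54 + 2*O)/(-35 + O))
x(n(-3, H(-5, 3)))/(-29228) + I/B = (2*(-27 - 5)/(-35 - 5))/(-29228) - 12524/37546/7 = (2*(-32)/(-40))*(-1/29228) - 12524*7/37546 = (2*(-1/40)*(-32))*(-1/29228) - 43834/18773 = (8/5)*(-1/29228) - 43834/18773 = -2/36535 - 43834/18773 = -1601512736/685871555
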